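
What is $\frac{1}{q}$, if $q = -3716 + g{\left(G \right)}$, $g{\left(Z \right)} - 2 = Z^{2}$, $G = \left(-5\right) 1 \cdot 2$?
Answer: $- \frac{1}{3614} \approx -0.0002767$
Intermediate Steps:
$G = -10$ ($G = \left(-5\right) 2 = -10$)
$g{\left(Z \right)} = 2 + Z^{2}$
$q = -3614$ ($q = -3716 + \left(2 + \left(-10\right)^{2}\right) = -3716 + \left(2 + 100\right) = -3716 + 102 = -3614$)
$\frac{1}{q} = \frac{1}{-3614} = - \frac{1}{3614}$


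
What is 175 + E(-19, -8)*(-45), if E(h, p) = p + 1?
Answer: 490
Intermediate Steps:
E(h, p) = 1 + p
175 + E(-19, -8)*(-45) = 175 + (1 - 8)*(-45) = 175 - 7*(-45) = 175 + 315 = 490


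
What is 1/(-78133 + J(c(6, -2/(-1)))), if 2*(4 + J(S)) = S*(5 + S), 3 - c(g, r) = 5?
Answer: -1/78140 ≈ -1.2798e-5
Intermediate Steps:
c(g, r) = -2 (c(g, r) = 3 - 1*5 = 3 - 5 = -2)
J(S) = -4 + S*(5 + S)/2 (J(S) = -4 + (S*(5 + S))/2 = -4 + S*(5 + S)/2)
1/(-78133 + J(c(6, -2/(-1)))) = 1/(-78133 + (-4 + (½)*(-2)² + (5/2)*(-2))) = 1/(-78133 + (-4 + (½)*4 - 5)) = 1/(-78133 + (-4 + 2 - 5)) = 1/(-78133 - 7) = 1/(-78140) = -1/78140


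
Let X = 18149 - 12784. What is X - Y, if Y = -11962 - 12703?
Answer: 30030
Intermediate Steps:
Y = -24665
X = 5365
X - Y = 5365 - 1*(-24665) = 5365 + 24665 = 30030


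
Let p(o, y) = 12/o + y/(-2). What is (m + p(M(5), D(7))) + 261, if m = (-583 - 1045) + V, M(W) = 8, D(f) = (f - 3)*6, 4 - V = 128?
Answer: -3003/2 ≈ -1501.5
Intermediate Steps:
V = -124 (V = 4 - 1*128 = 4 - 128 = -124)
D(f) = -18 + 6*f (D(f) = (-3 + f)*6 = -18 + 6*f)
p(o, y) = 12/o - y/2 (p(o, y) = 12/o + y*(-½) = 12/o - y/2)
m = -1752 (m = (-583 - 1045) - 124 = -1628 - 124 = -1752)
(m + p(M(5), D(7))) + 261 = (-1752 + (12/8 - (-18 + 6*7)/2)) + 261 = (-1752 + (12*(⅛) - (-18 + 42)/2)) + 261 = (-1752 + (3/2 - ½*24)) + 261 = (-1752 + (3/2 - 12)) + 261 = (-1752 - 21/2) + 261 = -3525/2 + 261 = -3003/2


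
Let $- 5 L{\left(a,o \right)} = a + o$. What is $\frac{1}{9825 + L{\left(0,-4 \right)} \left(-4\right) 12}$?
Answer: $\frac{5}{48933} \approx 0.00010218$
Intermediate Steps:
$L{\left(a,o \right)} = - \frac{a}{5} - \frac{o}{5}$ ($L{\left(a,o \right)} = - \frac{a + o}{5} = - \frac{a}{5} - \frac{o}{5}$)
$\frac{1}{9825 + L{\left(0,-4 \right)} \left(-4\right) 12} = \frac{1}{9825 + \left(\left(- \frac{1}{5}\right) 0 - - \frac{4}{5}\right) \left(-4\right) 12} = \frac{1}{9825 + \left(0 + \frac{4}{5}\right) \left(-4\right) 12} = \frac{1}{9825 + \frac{4}{5} \left(-4\right) 12} = \frac{1}{9825 - \frac{192}{5}} = \frac{1}{\frac{48933}{5}} = \frac{5}{48933}$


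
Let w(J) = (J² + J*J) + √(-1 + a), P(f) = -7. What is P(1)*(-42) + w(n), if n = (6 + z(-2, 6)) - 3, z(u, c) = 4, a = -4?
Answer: 392 + I*√5 ≈ 392.0 + 2.2361*I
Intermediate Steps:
n = 7 (n = (6 + 4) - 3 = 10 - 3 = 7)
w(J) = 2*J² + I*√5 (w(J) = (J² + J*J) + √(-1 - 4) = (J² + J²) + √(-5) = 2*J² + I*√5)
P(1)*(-42) + w(n) = -7*(-42) + (2*7² + I*√5) = 294 + (2*49 + I*√5) = 294 + (98 + I*√5) = 392 + I*√5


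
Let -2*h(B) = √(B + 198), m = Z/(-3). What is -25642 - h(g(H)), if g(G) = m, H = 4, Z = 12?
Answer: -25642 + √194/2 ≈ -25635.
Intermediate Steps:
m = -4 (m = 12/(-3) = 12*(-⅓) = -4)
g(G) = -4
h(B) = -√(198 + B)/2 (h(B) = -√(B + 198)/2 = -√(198 + B)/2)
-25642 - h(g(H)) = -25642 - (-1)*√(198 - 4)/2 = -25642 - (-1)*√194/2 = -25642 + √194/2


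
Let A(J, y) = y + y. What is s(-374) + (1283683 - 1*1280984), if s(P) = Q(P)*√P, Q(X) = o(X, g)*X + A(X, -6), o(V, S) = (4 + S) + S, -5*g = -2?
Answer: 2699 - 9036*I*√374/5 ≈ 2699.0 - 34950.0*I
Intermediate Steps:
g = ⅖ (g = -⅕*(-2) = ⅖ ≈ 0.40000)
A(J, y) = 2*y
o(V, S) = 4 + 2*S
Q(X) = -12 + 24*X/5 (Q(X) = (4 + 2*(⅖))*X + 2*(-6) = (4 + ⅘)*X - 12 = 24*X/5 - 12 = -12 + 24*X/5)
s(P) = √P*(-12 + 24*P/5) (s(P) = (-12 + 24*P/5)*√P = √P*(-12 + 24*P/5))
s(-374) + (1283683 - 1*1280984) = √(-374)*(-12 + (24/5)*(-374)) + (1283683 - 1*1280984) = (I*√374)*(-12 - 8976/5) + (1283683 - 1280984) = (I*√374)*(-9036/5) + 2699 = -9036*I*√374/5 + 2699 = 2699 - 9036*I*√374/5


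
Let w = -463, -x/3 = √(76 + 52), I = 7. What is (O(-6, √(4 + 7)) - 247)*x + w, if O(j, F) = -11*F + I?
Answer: -463 + 264*√22 + 5760*√2 ≈ 8921.1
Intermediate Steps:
O(j, F) = 7 - 11*F (O(j, F) = -11*F + 7 = 7 - 11*F)
x = -24*√2 (x = -3*√(76 + 52) = -24*√2 ≈ -33.941)
(O(-6, √(4 + 7)) - 247)*x + w = ((7 - 11*√(4 + 7)) - 247)*(-24*√2) - 463 = ((7 - 11*√11) - 247)*(-24*√2) - 463 = (-240 - 11*√11)*(-24*√2) - 463 = -24*√2*(-240 - 11*√11) - 463 = -463 - 24*√2*(-240 - 11*√11)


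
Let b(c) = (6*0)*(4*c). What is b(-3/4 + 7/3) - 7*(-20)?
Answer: 140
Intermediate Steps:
b(c) = 0 (b(c) = 0*(4*c) = 0)
b(-3/4 + 7/3) - 7*(-20) = 0 - 7*(-20) = 0 + 140 = 140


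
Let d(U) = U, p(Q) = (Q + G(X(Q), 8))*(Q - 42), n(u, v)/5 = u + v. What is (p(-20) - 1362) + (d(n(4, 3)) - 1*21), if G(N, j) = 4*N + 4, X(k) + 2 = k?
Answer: 5100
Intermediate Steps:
X(k) = -2 + k
n(u, v) = 5*u + 5*v (n(u, v) = 5*(u + v) = 5*u + 5*v)
G(N, j) = 4 + 4*N
p(Q) = (-42 + Q)*(-4 + 5*Q) (p(Q) = (Q + (4 + 4*(-2 + Q)))*(Q - 42) = (Q + (4 + (-8 + 4*Q)))*(-42 + Q) = (Q + (-4 + 4*Q))*(-42 + Q) = (-4 + 5*Q)*(-42 + Q) = (-42 + Q)*(-4 + 5*Q))
(p(-20) - 1362) + (d(n(4, 3)) - 1*21) = ((168 - 214*(-20) + 5*(-20)²) - 1362) + ((5*4 + 5*3) - 1*21) = ((168 + 4280 + 5*400) - 1362) + ((20 + 15) - 21) = ((168 + 4280 + 2000) - 1362) + (35 - 21) = (6448 - 1362) + 14 = 5086 + 14 = 5100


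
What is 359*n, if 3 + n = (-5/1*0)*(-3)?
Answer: -1077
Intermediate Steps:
n = -3 (n = -3 + (-5/1*0)*(-3) = -3 + (-5*1*0)*(-3) = -3 - 5*0*(-3) = -3 + 0*(-3) = -3 + 0 = -3)
359*n = 359*(-3) = -1077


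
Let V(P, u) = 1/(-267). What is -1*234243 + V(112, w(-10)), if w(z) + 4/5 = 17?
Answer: -62542882/267 ≈ -2.3424e+5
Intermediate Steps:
w(z) = 81/5 (w(z) = -4/5 + 17 = 81/5)
V(P, u) = -1/267
-1*234243 + V(112, w(-10)) = -1*234243 - 1/267 = -234243 - 1/267 = -62542882/267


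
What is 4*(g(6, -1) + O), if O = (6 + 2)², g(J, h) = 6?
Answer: 280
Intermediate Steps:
O = 64 (O = 8² = 64)
4*(g(6, -1) + O) = 4*(6 + 64) = 4*70 = 280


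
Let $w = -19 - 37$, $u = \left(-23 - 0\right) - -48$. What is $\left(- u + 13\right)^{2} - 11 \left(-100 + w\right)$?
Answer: $1860$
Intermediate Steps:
$u = 25$ ($u = \left(-23 + 0\right) + 48 = -23 + 48 = 25$)
$w = -56$
$\left(- u + 13\right)^{2} - 11 \left(-100 + w\right) = \left(\left(-1\right) 25 + 13\right)^{2} - 11 \left(-100 - 56\right) = \left(-25 + 13\right)^{2} - 11 \left(-156\right) = \left(-12\right)^{2} - -1716 = 144 + 1716 = 1860$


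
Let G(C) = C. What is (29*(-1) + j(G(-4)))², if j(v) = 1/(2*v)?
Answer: 54289/64 ≈ 848.27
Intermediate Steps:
j(v) = 1/(2*v)
(29*(-1) + j(G(-4)))² = (29*(-1) + (½)/(-4))² = (-29 + (½)*(-¼))² = (-29 - ⅛)² = (-233/8)² = 54289/64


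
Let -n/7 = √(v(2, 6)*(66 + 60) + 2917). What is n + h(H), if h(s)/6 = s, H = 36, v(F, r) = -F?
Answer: 216 - 7*√2665 ≈ -145.37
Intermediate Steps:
n = -7*√2665 (n = -7*√((-1*2)*(66 + 60) + 2917) = -7*√(-2*126 + 2917) = -7*√(-252 + 2917) = -7*√2665 ≈ -361.37)
h(s) = 6*s
n + h(H) = -7*√2665 + 6*36 = -7*√2665 + 216 = 216 - 7*√2665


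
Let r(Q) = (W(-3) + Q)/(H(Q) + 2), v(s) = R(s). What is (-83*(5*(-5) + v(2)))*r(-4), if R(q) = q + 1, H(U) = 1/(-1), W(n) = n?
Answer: -12782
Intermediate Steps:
H(U) = -1
R(q) = 1 + q
v(s) = 1 + s
r(Q) = -3 + Q (r(Q) = (-3 + Q)/(-1 + 2) = (-3 + Q)/1 = (-3 + Q)*1 = -3 + Q)
(-83*(5*(-5) + v(2)))*r(-4) = (-83*(5*(-5) + (1 + 2)))*(-3 - 4) = -83*(-25 + 3)*(-7) = -83*(-22)*(-7) = 1826*(-7) = -12782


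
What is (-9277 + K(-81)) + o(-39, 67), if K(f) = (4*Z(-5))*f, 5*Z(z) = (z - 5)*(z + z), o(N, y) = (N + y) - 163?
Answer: -15892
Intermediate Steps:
o(N, y) = -163 + N + y
Z(z) = 2*z*(-5 + z)/5 (Z(z) = ((z - 5)*(z + z))/5 = ((-5 + z)*(2*z))/5 = (2*z*(-5 + z))/5 = 2*z*(-5 + z)/5)
K(f) = 80*f (K(f) = (4*((⅖)*(-5)*(-5 - 5)))*f = (4*((⅖)*(-5)*(-10)))*f = (4*20)*f = 80*f)
(-9277 + K(-81)) + o(-39, 67) = (-9277 + 80*(-81)) + (-163 - 39 + 67) = (-9277 - 6480) - 135 = -15757 - 135 = -15892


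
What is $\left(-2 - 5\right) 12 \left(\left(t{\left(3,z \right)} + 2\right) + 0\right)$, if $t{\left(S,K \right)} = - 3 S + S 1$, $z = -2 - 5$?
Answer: $336$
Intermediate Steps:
$z = -7$ ($z = -2 - 5 = -7$)
$t{\left(S,K \right)} = - 2 S$ ($t{\left(S,K \right)} = - 3 S + S = - 2 S$)
$\left(-2 - 5\right) 12 \left(\left(t{\left(3,z \right)} + 2\right) + 0\right) = \left(-2 - 5\right) 12 \left(\left(\left(-2\right) 3 + 2\right) + 0\right) = \left(-2 - 5\right) 12 \left(\left(-6 + 2\right) + 0\right) = \left(-7\right) 12 \left(-4 + 0\right) = \left(-84\right) \left(-4\right) = 336$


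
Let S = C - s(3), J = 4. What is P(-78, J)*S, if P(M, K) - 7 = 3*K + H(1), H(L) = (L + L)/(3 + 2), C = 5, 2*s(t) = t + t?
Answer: 194/5 ≈ 38.800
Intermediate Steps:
s(t) = t (s(t) = (t + t)/2 = (2*t)/2 = t)
H(L) = 2*L/5 (H(L) = (2*L)/5 = (2*L)*(1/5) = 2*L/5)
P(M, K) = 37/5 + 3*K (P(M, K) = 7 + (3*K + (2/5)*1) = 7 + (3*K + 2/5) = 7 + (2/5 + 3*K) = 37/5 + 3*K)
S = 2 (S = 5 - 1*3 = 5 - 3 = 2)
P(-78, J)*S = (37/5 + 3*4)*2 = (37/5 + 12)*2 = (97/5)*2 = 194/5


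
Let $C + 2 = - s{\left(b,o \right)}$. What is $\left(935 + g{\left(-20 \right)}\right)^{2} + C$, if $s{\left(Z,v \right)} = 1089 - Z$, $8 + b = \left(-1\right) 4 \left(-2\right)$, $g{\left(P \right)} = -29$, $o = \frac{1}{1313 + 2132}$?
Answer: $819745$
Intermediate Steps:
$o = \frac{1}{3445} \approx 0.00029028$
$b = 0$ ($b = -8 + \left(-1\right) 4 \left(-2\right) = -8 - -8 = -8 + 8 = 0$)
$C = -1091$ ($C = -2 - \left(1089 - 0\right) = -2 - \left(1089 + 0\right) = -2 - 1089 = -1091$)
$\left(935 + g{\left(-20 \right)}\right)^{2} + C = \left(935 - 29\right)^{2} - 1091 = 906^{2} - 1091 = 820836 - 1091 = 819745$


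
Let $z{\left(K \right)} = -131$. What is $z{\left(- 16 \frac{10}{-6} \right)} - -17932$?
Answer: $17801$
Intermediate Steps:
$z{\left(- 16 \frac{10}{-6} \right)} - -17932 = -131 - -17932 = -131 + 17932 = 17801$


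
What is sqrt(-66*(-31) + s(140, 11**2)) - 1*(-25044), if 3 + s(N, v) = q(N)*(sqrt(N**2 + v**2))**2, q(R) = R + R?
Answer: 25044 + sqrt(9589523) ≈ 28141.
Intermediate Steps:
q(R) = 2*R
s(N, v) = -3 + 2*N*(N**2 + v**2) (s(N, v) = -3 + (2*N)*(sqrt(N**2 + v**2))**2 = -3 + (2*N)*(N**2 + v**2) = -3 + 2*N*(N**2 + v**2))
sqrt(-66*(-31) + s(140, 11**2)) - 1*(-25044) = sqrt(-66*(-31) + (-3 + 2*140**3 + 2*140*(11**2)**2)) - 1*(-25044) = sqrt(2046 + (-3 + 2*2744000 + 2*140*121**2)) + 25044 = sqrt(2046 + (-3 + 5488000 + 2*140*14641)) + 25044 = sqrt(2046 + (-3 + 5488000 + 4099480)) + 25044 = sqrt(2046 + 9587477) + 25044 = sqrt(9589523) + 25044 = 25044 + sqrt(9589523)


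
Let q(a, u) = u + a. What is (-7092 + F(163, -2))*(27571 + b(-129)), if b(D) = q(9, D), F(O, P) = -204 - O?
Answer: -204757009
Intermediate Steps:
q(a, u) = a + u
b(D) = 9 + D
(-7092 + F(163, -2))*(27571 + b(-129)) = (-7092 + (-204 - 1*163))*(27571 + (9 - 129)) = (-7092 + (-204 - 163))*(27571 - 120) = (-7092 - 367)*27451 = -7459*27451 = -204757009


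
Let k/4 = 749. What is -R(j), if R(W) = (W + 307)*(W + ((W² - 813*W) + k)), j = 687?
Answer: 82381726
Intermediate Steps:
k = 2996 (k = 4*749 = 2996)
R(W) = (307 + W)*(2996 + W² - 812*W) (R(W) = (W + 307)*(W + ((W² - 813*W) + 2996)) = (307 + W)*(W + (2996 + W² - 813*W)) = (307 + W)*(2996 + W² - 812*W))
-R(j) = -(919772 + 687³ - 246288*687 - 505*687²) = -(919772 + 324242703 - 169199856 - 505*471969) = -(919772 + 324242703 - 169199856 - 238344345) = -1*(-82381726) = 82381726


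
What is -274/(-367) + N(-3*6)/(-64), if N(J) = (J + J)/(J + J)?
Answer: 17169/23488 ≈ 0.73097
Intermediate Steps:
N(J) = 1 (N(J) = (2*J)/((2*J)) = (2*J)*(1/(2*J)) = 1)
-274/(-367) + N(-3*6)/(-64) = -274/(-367) + 1/(-64) = -274*(-1/367) + 1*(-1/64) = 274/367 - 1/64 = 17169/23488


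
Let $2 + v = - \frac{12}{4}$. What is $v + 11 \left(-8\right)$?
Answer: $-93$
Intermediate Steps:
$v = -5$ ($v = -2 - \frac{12}{4} = -2 - 3 = -5$)
$v + 11 \left(-8\right) = -5 + 11 \left(-8\right) = -5 - 88 = -93$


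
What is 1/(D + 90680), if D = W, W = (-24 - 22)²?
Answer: 1/92796 ≈ 1.0776e-5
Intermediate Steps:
W = 2116 (W = (-46)² = 2116)
D = 2116
1/(D + 90680) = 1/(2116 + 90680) = 1/92796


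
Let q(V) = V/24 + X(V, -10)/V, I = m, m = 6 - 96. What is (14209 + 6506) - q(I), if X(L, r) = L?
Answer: 82871/4 ≈ 20718.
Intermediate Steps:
m = -90
I = -90
q(V) = 1 + V/24 (q(V) = V/24 + V/V = V*(1/24) + 1 = V/24 + 1 = 1 + V/24)
(14209 + 6506) - q(I) = (14209 + 6506) - (1 + (1/24)*(-90)) = 20715 - (1 - 15/4) = 20715 - 1*(-11/4) = 20715 + 11/4 = 82871/4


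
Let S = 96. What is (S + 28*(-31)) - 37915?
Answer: -38687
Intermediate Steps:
(S + 28*(-31)) - 37915 = (96 + 28*(-31)) - 37915 = (96 - 868) - 37915 = -772 - 37915 = -38687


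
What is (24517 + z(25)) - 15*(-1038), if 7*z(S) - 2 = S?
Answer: 280636/7 ≈ 40091.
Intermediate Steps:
z(S) = 2/7 + S/7
(24517 + z(25)) - 15*(-1038) = (24517 + (2/7 + (⅐)*25)) - 15*(-1038) = (24517 + (2/7 + 25/7)) + 15570 = (24517 + 27/7) + 15570 = 171646/7 + 15570 = 280636/7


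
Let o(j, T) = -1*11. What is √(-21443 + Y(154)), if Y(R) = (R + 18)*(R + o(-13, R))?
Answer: √3153 ≈ 56.152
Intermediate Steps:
o(j, T) = -11
Y(R) = (-11 + R)*(18 + R) (Y(R) = (R + 18)*(R - 11) = (18 + R)*(-11 + R) = (-11 + R)*(18 + R))
√(-21443 + Y(154)) = √(-21443 + (-198 + 154² + 7*154)) = √(-21443 + (-198 + 23716 + 1078)) = √(-21443 + 24596) = √3153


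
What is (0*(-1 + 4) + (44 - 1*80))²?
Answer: 1296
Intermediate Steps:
(0*(-1 + 4) + (44 - 1*80))² = (0*3 + (44 - 80))² = (0 - 36)² = (-36)² = 1296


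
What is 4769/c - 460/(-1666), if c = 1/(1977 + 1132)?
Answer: 12350742123/833 ≈ 1.4827e+7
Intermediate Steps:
c = 1/3109 ≈ 0.00032165
4769/c - 460/(-1666) = 4769/(1/3109) - 460/(-1666) = 4769*3109 - 460*(-1/1666) = 14826821 + 230/833 = 12350742123/833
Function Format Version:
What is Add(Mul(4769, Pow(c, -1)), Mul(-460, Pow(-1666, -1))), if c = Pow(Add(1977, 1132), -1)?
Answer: Rational(12350742123, 833) ≈ 1.4827e+7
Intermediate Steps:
c = Rational(1, 3109) (c = Pow(3109, -1) = Rational(1, 3109) ≈ 0.00032165)
Add(Mul(4769, Pow(c, -1)), Mul(-460, Pow(-1666, -1))) = Add(Mul(4769, Pow(Rational(1, 3109), -1)), Mul(-460, Pow(-1666, -1))) = Add(Mul(4769, 3109), Mul(-460, Rational(-1, 1666))) = Add(14826821, Rational(230, 833)) = Rational(12350742123, 833)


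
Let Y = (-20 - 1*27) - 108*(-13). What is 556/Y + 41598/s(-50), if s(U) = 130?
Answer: 28260383/88205 ≈ 320.39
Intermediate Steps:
Y = 1357 (Y = (-20 - 27) + 1404 = -47 + 1404 = 1357)
556/Y + 41598/s(-50) = 556/1357 + 41598/130 = 556*(1/1357) + 41598*(1/130) = 556/1357 + 20799/65 = 28260383/88205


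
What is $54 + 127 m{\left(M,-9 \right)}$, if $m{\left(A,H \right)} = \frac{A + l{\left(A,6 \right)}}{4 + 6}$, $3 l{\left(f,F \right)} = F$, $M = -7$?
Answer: $- \frac{19}{2} \approx -9.5$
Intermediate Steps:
$l{\left(f,F \right)} = \frac{F}{3}$
$m{\left(A,H \right)} = \frac{1}{5} + \frac{A}{10}$ ($m{\left(A,H \right)} = \frac{A + \frac{1}{3} \cdot 6}{4 + 6} = \frac{A + 2}{10} = \left(2 + A\right) \frac{1}{10} = \frac{1}{5} + \frac{A}{10}$)
$54 + 127 m{\left(M,-9 \right)} = 54 + 127 \left(\frac{1}{5} + \frac{1}{10} \left(-7\right)\right) = 54 + 127 \left(\frac{1}{5} - \frac{7}{10}\right) = 54 + 127 \left(- \frac{1}{2}\right) = 54 - \frac{127}{2} = - \frac{19}{2}$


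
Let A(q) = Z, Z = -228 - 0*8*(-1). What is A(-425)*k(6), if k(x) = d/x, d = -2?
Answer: 76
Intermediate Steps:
Z = -228 (Z = -228 - 0*(-1) = -228 - 1*0 = -228 + 0 = -228)
A(q) = -228
k(x) = -2/x
A(-425)*k(6) = -(-456)/6 = -228*(-⅓) = 76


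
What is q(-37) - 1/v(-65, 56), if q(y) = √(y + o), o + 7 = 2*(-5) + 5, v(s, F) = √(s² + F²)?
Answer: 7*I - √7361/7361 ≈ -0.011656 + 7.0*I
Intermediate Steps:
v(s, F) = √(F² + s²)
o = -12 (o = -7 + (2*(-5) + 5) = -7 + (-10 + 5) = -7 - 5 = -12)
q(y) = √(-12 + y) (q(y) = √(y - 12) = √(-12 + y))
q(-37) - 1/v(-65, 56) = √(-12 - 37) - 1/(√(56² + (-65)²)) = √(-49) - 1/(√(3136 + 4225)) = 7*I - 1/(√7361) = 7*I - √7361/7361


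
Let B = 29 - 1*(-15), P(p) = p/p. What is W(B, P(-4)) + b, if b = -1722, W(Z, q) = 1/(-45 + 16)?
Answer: -49939/29 ≈ -1722.0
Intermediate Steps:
P(p) = 1
B = 44 (B = 29 + 15 = 44)
W(Z, q) = -1/29 (W(Z, q) = 1/(-29) = -1/29)
W(B, P(-4)) + b = -1/29 - 1722 = -49939/29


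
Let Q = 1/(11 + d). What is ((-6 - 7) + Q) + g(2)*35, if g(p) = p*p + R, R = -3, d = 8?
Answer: 419/19 ≈ 22.053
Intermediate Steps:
Q = 1/19 (Q = 1/(11 + 8) = 1/19 ≈ 0.052632)
g(p) = -3 + p² (g(p) = p*p - 3 = p² - 3 = -3 + p²)
((-6 - 7) + Q) + g(2)*35 = ((-6 - 7) + 1/19) + (-3 + 2²)*35 = (-13 + 1/19) + (-3 + 4)*35 = -246/19 + 1*35 = -246/19 + 35 = 419/19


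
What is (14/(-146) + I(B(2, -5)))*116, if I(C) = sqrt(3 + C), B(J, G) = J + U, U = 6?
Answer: -812/73 + 116*sqrt(11) ≈ 373.60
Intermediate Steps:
B(J, G) = 6 + J (B(J, G) = J + 6 = 6 + J)
(14/(-146) + I(B(2, -5)))*116 = (14/(-146) + sqrt(3 + (6 + 2)))*116 = (14*(-1/146) + sqrt(3 + 8))*116 = (-7/73 + sqrt(11))*116 = -812/73 + 116*sqrt(11)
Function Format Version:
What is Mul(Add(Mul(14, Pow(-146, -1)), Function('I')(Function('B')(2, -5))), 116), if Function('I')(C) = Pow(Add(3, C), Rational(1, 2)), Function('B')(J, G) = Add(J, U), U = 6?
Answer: Add(Rational(-812, 73), Mul(116, Pow(11, Rational(1, 2)))) ≈ 373.60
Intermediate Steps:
Function('B')(J, G) = Add(6, J) (Function('B')(J, G) = Add(J, 6) = Add(6, J))
Mul(Add(Mul(14, Pow(-146, -1)), Function('I')(Function('B')(2, -5))), 116) = Mul(Add(Mul(14, Pow(-146, -1)), Pow(Add(3, Add(6, 2)), Rational(1, 2))), 116) = Mul(Add(Mul(14, Rational(-1, 146)), Pow(Add(3, 8), Rational(1, 2))), 116) = Mul(Add(Rational(-7, 73), Pow(11, Rational(1, 2))), 116) = Add(Rational(-812, 73), Mul(116, Pow(11, Rational(1, 2))))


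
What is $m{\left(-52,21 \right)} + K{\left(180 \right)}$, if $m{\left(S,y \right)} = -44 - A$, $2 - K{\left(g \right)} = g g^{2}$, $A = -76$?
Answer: $-5831966$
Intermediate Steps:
$K{\left(g \right)} = 2 - g^{3}$ ($K{\left(g \right)} = 2 - g g^{2} = 2 - g^{3}$)
$m{\left(S,y \right)} = 32$ ($m{\left(S,y \right)} = -44 - -76 = -44 + 76 = 32$)
$m{\left(-52,21 \right)} + K{\left(180 \right)} = 32 + \left(2 - 180^{3}\right) = 32 + \left(2 - 5832000\right) = 32 - 5831998 = -5831966$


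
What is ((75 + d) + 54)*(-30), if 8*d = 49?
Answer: -16215/4 ≈ -4053.8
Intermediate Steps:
d = 49/8 (d = (⅛)*49 = 49/8 ≈ 6.1250)
((75 + d) + 54)*(-30) = ((75 + 49/8) + 54)*(-30) = (649/8 + 54)*(-30) = (1081/8)*(-30) = -16215/4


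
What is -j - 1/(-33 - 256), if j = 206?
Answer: -59533/289 ≈ -206.00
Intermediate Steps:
-j - 1/(-33 - 256) = -1*206 - 1/(-33 - 256) = -206 - 1/(-289) = -206 - 1*(-1/289) = -206 + 1/289 = -59533/289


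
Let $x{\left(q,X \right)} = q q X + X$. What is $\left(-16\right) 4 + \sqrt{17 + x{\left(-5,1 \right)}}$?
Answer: $-64 + \sqrt{43} \approx -57.443$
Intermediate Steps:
$x{\left(q,X \right)} = X + X q^{2}$ ($x{\left(q,X \right)} = q^{2} X + X = X q^{2} + X = X + X q^{2}$)
$\left(-16\right) 4 + \sqrt{17 + x{\left(-5,1 \right)}} = \left(-16\right) 4 + \sqrt{17 + 1 \left(1 + \left(-5\right)^{2}\right)} = -64 + \sqrt{17 + 1 \left(1 + 25\right)} = -64 + \sqrt{17 + 1 \cdot 26} = -64 + \sqrt{17 + 26} = -64 + \sqrt{43}$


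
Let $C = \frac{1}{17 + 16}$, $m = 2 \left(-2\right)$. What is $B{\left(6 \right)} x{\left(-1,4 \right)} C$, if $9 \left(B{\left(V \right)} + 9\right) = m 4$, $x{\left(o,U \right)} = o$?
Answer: $\frac{97}{297} \approx 0.3266$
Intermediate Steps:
$m = -4$
$B{\left(V \right)} = - \frac{97}{9}$ ($B{\left(V \right)} = -9 + \frac{\left(-4\right) 4}{9} = -9 + \frac{1}{9} \left(-16\right) = -9 - \frac{16}{9} = - \frac{97}{9}$)
$C = \frac{1}{33} \approx 0.030303$
$B{\left(6 \right)} x{\left(-1,4 \right)} C = \left(- \frac{97}{9}\right) \left(-1\right) \frac{1}{33} = \frac{97}{9} \cdot \frac{1}{33} = \frac{97}{297}$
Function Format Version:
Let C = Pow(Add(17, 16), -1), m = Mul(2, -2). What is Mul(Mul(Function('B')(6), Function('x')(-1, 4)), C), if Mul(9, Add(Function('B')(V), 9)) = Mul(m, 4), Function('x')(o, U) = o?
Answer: Rational(97, 297) ≈ 0.32660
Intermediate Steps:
m = -4
Function('B')(V) = Rational(-97, 9) (Function('B')(V) = Add(-9, Mul(Rational(1, 9), Mul(-4, 4))) = Add(-9, Mul(Rational(1, 9), -16)) = Add(-9, Rational(-16, 9)) = Rational(-97, 9))
C = Rational(1, 33) (C = Pow(33, -1) = Rational(1, 33) ≈ 0.030303)
Mul(Mul(Function('B')(6), Function('x')(-1, 4)), C) = Mul(Mul(Rational(-97, 9), -1), Rational(1, 33)) = Mul(Rational(97, 9), Rational(1, 33)) = Rational(97, 297)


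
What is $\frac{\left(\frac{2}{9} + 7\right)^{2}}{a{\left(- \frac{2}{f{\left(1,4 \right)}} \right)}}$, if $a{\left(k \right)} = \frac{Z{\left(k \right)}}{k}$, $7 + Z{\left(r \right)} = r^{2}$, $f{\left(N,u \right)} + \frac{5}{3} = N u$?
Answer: $\frac{59150}{8289} \approx 7.136$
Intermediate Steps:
$f{\left(N,u \right)} = - \frac{5}{3} + N u$
$Z{\left(r \right)} = -7 + r^{2}$
$a{\left(k \right)} = \frac{-7 + k^{2}}{k}$
$\frac{\left(\frac{2}{9} + 7\right)^{2}}{a{\left(- \frac{2}{f{\left(1,4 \right)}} \right)}} = \frac{\left(\frac{2}{9} + 7\right)^{2}}{- \frac{2}{- \frac{5}{3} + 1 \cdot 4} - \frac{7}{\left(-2\right) \frac{1}{- \frac{5}{3} + 1 \cdot 4}}} = \frac{\left(2 \cdot \frac{1}{9} + 7\right)^{2}}{- \frac{2}{- \frac{5}{3} + 4} - \frac{7}{\left(-2\right) \frac{1}{- \frac{5}{3} + 4}}} = \frac{\left(\frac{2}{9} + 7\right)^{2}}{- \frac{2}{\frac{7}{3}} - \frac{7}{\left(-2\right) \frac{1}{\frac{7}{3}}}} = \frac{\left(\frac{65}{9}\right)^{2}}{\left(-2\right) \frac{3}{7} - \frac{7}{\left(-2\right) \frac{3}{7}}} = \frac{4225}{81 \left(- \frac{6}{7} - \frac{7}{- \frac{6}{7}}\right)} = \frac{4225}{81 \left(- \frac{6}{7} - - \frac{49}{6}\right)} = \frac{4225}{81 \left(- \frac{6}{7} + \frac{49}{6}\right)} = \frac{4225}{81 \cdot \frac{307}{42}} = \frac{4225}{81} \cdot \frac{42}{307} = \frac{59150}{8289}$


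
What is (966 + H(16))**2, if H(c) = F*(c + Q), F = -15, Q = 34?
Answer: 46656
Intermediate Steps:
H(c) = -510 - 15*c (H(c) = -15*(c + 34) = -15*(34 + c) = -510 - 15*c)
(966 + H(16))**2 = (966 + (-510 - 15*16))**2 = (966 + (-510 - 240))**2 = (966 - 750)**2 = 216**2 = 46656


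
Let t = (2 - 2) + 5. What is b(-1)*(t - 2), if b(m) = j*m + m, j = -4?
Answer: 9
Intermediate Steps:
t = 5 (t = 0 + 5 = 5)
b(m) = -3*m (b(m) = -4*m + m = -3*m)
b(-1)*(t - 2) = (-3*(-1))*(5 - 2) = 3*3 = 9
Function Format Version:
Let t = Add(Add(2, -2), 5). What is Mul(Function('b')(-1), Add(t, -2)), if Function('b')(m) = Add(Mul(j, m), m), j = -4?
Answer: 9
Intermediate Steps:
t = 5 (t = Add(0, 5) = 5)
Function('b')(m) = Mul(-3, m) (Function('b')(m) = Add(Mul(-4, m), m) = Mul(-3, m))
Mul(Function('b')(-1), Add(t, -2)) = Mul(Mul(-3, -1), Add(5, -2)) = Mul(3, 3) = 9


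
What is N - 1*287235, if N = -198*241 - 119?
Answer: -335072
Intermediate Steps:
N = -47837 (N = -47718 - 119 = -47837)
N - 1*287235 = -47837 - 1*287235 = -47837 - 287235 = -335072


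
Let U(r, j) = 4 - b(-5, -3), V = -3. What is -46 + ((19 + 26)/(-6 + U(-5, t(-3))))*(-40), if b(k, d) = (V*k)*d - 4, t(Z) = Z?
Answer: -3962/47 ≈ -84.298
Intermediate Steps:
b(k, d) = -4 - 3*d*k (b(k, d) = (-3*k)*d - 4 = -3*d*k - 4 = -4 - 3*d*k)
U(r, j) = 53 (U(r, j) = 4 - (-4 - 3*(-3)*(-5)) = 4 - (-4 - 45) = 4 - 1*(-49) = 4 + 49 = 53)
-46 + ((19 + 26)/(-6 + U(-5, t(-3))))*(-40) = -46 + ((19 + 26)/(-6 + 53))*(-40) = -46 + (45/47)*(-40) = -46 - 1800/47 = -3962/47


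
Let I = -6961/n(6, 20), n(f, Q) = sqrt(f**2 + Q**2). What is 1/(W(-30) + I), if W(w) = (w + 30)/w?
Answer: -2*sqrt(109)/6961 ≈ -0.0029997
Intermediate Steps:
n(f, Q) = sqrt(Q**2 + f**2)
W(w) = (30 + w)/w
I = -6961*sqrt(109)/218 (I = -6961/sqrt(20**2 + 6**2) = -6961/sqrt(400 + 36) = -6961*sqrt(109)/218 ≈ -333.37)
1/(W(-30) + I) = 1/((30 - 30)/(-30) - 6961*sqrt(109)/218) = 1/(-1/30*0 - 6961*sqrt(109)/218) = 1/(0 - 6961*sqrt(109)/218) = 1/(-6961*sqrt(109)/218) = -2*sqrt(109)/6961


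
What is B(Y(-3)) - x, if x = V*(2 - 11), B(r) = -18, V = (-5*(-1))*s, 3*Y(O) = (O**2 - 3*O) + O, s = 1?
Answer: 27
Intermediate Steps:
Y(O) = -2*O/3 + O**2/3 (Y(O) = ((O**2 - 3*O) + O)/3 = (O**2 - 2*O)/3 = -2*O/3 + O**2/3)
V = 5 (V = -5*(-1)*1 = 5*1 = 5)
x = -45 (x = 5*(2 - 11) = 5*(-9) = -45)
B(Y(-3)) - x = -18 - 1*(-45) = -18 + 45 = 27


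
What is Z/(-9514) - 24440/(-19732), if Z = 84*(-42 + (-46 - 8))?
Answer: 48955126/23466281 ≈ 2.0862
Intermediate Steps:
Z = -8064 (Z = 84*(-42 - 54) = 84*(-96) = -8064)
Z/(-9514) - 24440/(-19732) = -8064/(-9514) - 24440/(-19732) = -8064*(-1/9514) - 24440*(-1/19732) = 4032/4757 + 6110/4933 = 48955126/23466281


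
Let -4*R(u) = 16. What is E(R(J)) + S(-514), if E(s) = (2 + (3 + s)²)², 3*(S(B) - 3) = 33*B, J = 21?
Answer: -5642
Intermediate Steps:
R(u) = -4 (R(u) = -¼*16 = -4)
S(B) = 3 + 11*B (S(B) = 3 + (33*B)/3 = 3 + 11*B)
E(R(J)) + S(-514) = (2 + (3 - 4)²)² + (3 + 11*(-514)) = (2 + (-1)²)² + (3 - 5654) = (2 + 1)² - 5651 = 3² - 5651 = 9 - 5651 = -5642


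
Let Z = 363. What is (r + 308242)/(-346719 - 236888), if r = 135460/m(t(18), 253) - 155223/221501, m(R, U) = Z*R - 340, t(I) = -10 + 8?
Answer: -2798151976569/5300050898387 ≈ -0.52795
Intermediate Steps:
t(I) = -2
m(R, U) = -340 + 363*R (m(R, U) = 363*R - 340 = -340 + 363*R)
r = -1160384353/9081541 (r = 135460/(-340 + 363*(-2)) - 155223/221501 = 135460/(-340 - 726) - 155223*1/221501 = 135460/(-1066) - 155223/221501 = 135460*(-1/1066) - 155223/221501 = -5210/41 - 155223/221501 = -1160384353/9081541 ≈ -127.77)
(r + 308242)/(-346719 - 236888) = (-1160384353/9081541 + 308242)/(-346719 - 236888) = (2798151976569/9081541)/(-583607) = (2798151976569/9081541)*(-1/583607) = -2798151976569/5300050898387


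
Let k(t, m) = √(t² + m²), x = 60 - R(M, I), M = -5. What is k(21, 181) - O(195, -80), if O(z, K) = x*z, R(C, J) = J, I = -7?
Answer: -13065 + √33202 ≈ -12883.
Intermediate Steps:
x = 67 (x = 60 - 1*(-7) = 60 + 7 = 67)
k(t, m) = √(m² + t²)
O(z, K) = 67*z
k(21, 181) - O(195, -80) = √(181² + 21²) - 67*195 = √(32761 + 441) - 1*13065 = √33202 - 13065 = -13065 + √33202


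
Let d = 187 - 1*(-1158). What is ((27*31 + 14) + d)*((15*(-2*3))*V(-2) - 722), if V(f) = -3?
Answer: -992592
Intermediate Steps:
d = 1345 (d = 187 + 1158 = 1345)
((27*31 + 14) + d)*((15*(-2*3))*V(-2) - 722) = ((27*31 + 14) + 1345)*((15*(-2*3))*(-3) - 722) = ((837 + 14) + 1345)*((15*(-6))*(-3) - 722) = (851 + 1345)*(-90*(-3) - 722) = 2196*(270 - 722) = 2196*(-452) = -992592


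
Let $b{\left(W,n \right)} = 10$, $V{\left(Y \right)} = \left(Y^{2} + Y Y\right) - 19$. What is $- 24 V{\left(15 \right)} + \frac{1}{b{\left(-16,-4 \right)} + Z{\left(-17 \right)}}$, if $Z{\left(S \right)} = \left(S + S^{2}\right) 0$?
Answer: $- \frac{103439}{10} \approx -10344.0$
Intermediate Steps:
$V{\left(Y \right)} = -19 + 2 Y^{2}$ ($V{\left(Y \right)} = \left(Y^{2} + Y^{2}\right) - 19 = 2 Y^{2} - 19 = -19 + 2 Y^{2}$)
$Z{\left(S \right)} = 0$
$- 24 V{\left(15 \right)} + \frac{1}{b{\left(-16,-4 \right)} + Z{\left(-17 \right)}} = - 24 \left(-19 + 2 \cdot 15^{2}\right) + \frac{1}{10 + 0} = - 24 \left(-19 + 2 \cdot 225\right) + \frac{1}{10} = - 24 \left(-19 + 450\right) + \frac{1}{10} = \left(-24\right) 431 + \frac{1}{10} = -10344 + \frac{1}{10} = - \frac{103439}{10}$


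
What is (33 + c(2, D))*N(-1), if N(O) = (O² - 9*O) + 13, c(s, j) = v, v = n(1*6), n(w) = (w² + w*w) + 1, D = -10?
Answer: 2438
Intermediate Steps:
n(w) = 1 + 2*w² (n(w) = (w² + w²) + 1 = 2*w² + 1 = 1 + 2*w²)
v = 73 (v = 1 + 2*(1*6)² = 1 + 2*6² = 1 + 2*36 = 1 + 72 = 73)
c(s, j) = 73
N(O) = 13 + O² - 9*O
(33 + c(2, D))*N(-1) = (33 + 73)*(13 + (-1)² - 9*(-1)) = 106*(13 + 1 + 9) = 106*23 = 2438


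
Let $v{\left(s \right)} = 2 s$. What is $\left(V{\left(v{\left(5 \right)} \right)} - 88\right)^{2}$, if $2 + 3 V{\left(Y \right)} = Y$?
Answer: $\frac{65536}{9} \approx 7281.8$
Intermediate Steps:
$V{\left(Y \right)} = - \frac{2}{3} + \frac{Y}{3}$
$\left(V{\left(v{\left(5 \right)} \right)} - 88\right)^{2} = \left(\left(- \frac{2}{3} + \frac{2 \cdot 5}{3}\right) - 88\right)^{2} = \left(\left(- \frac{2}{3} + \frac{1}{3} \cdot 10\right) - 88\right)^{2} = \left(\left(- \frac{2}{3} + \frac{10}{3}\right) - 88\right)^{2} = \left(\frac{8}{3} - 88\right)^{2} = \left(- \frac{256}{3}\right)^{2} = \frac{65536}{9}$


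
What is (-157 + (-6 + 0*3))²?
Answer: 26569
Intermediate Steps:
(-157 + (-6 + 0*3))² = (-157 + (-6 + 0))² = (-157 - 6)² = (-163)² = 26569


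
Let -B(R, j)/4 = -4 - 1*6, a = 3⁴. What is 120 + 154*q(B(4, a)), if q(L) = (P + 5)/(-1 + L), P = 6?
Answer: 6374/39 ≈ 163.44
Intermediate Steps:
a = 81
B(R, j) = 40 (B(R, j) = -4*(-4 - 1*6) = -4*(-4 - 6) = -4*(-10) = 40)
q(L) = 11/(-1 + L) (q(L) = (6 + 5)/(-1 + L) = 11/(-1 + L))
120 + 154*q(B(4, a)) = 120 + 154*(11/(-1 + 40)) = 120 + 154*(11/39) = 120 + 1694/39 = 6374/39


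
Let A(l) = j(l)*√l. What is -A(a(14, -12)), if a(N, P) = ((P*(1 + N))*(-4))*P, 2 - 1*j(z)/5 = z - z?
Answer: -240*I*√15 ≈ -929.52*I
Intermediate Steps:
j(z) = 10 (j(z) = 10 - 5*(z - z) = 10 - 5*0 = 10 + 0 = 10)
a(N, P) = -4*P²*(1 + N) (a(N, P) = (-4*P*(1 + N))*P = -4*P²*(1 + N))
A(l) = 10*√l
-A(a(14, -12)) = -10*√(4*(-12)²*(-1 - 1*14)) = -10*√(4*144*(-1 - 14)) = -10*√(4*144*(-15)) = -10*√(-8640) = -10*24*I*√15 = -240*I*√15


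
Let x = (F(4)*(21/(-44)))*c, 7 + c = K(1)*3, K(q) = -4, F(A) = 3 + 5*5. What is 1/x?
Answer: 11/2793 ≈ 0.0039384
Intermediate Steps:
F(A) = 28 (F(A) = 3 + 25 = 28)
c = -19 (c = -7 - 4*3 = -7 - 12 = -19)
x = 2793/11 (x = (28*(21/(-44)))*(-19) = (28*(21*(-1/44)))*(-19) = (28*(-21/44))*(-19) = -147/11*(-19) = 2793/11 ≈ 253.91)
1/x = 1/(2793/11) = 11/2793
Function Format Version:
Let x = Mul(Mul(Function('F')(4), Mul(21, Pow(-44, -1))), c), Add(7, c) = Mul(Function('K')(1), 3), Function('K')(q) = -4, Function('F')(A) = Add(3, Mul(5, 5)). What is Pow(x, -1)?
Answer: Rational(11, 2793) ≈ 0.0039384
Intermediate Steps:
Function('F')(A) = 28 (Function('F')(A) = Add(3, 25) = 28)
c = -19 (c = Add(-7, Mul(-4, 3)) = Add(-7, -12) = -19)
x = Rational(2793, 11) (x = Mul(Mul(28, Mul(21, Pow(-44, -1))), -19) = Mul(Mul(28, Mul(21, Rational(-1, 44))), -19) = Mul(Mul(28, Rational(-21, 44)), -19) = Mul(Rational(-147, 11), -19) = Rational(2793, 11) ≈ 253.91)
Pow(x, -1) = Pow(Rational(2793, 11), -1) = Rational(11, 2793)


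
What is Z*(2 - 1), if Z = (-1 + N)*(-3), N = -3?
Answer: 12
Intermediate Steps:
Z = 12 (Z = (-1 - 3)*(-3) = -4*(-3) = 12)
Z*(2 - 1) = 12*(2 - 1) = 12*1 = 12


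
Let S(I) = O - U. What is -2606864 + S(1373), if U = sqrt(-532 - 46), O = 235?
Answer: -2606629 - 17*I*sqrt(2) ≈ -2.6066e+6 - 24.042*I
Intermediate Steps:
U = 17*I*sqrt(2) (U = sqrt(-578) = 17*I*sqrt(2) ≈ 24.042*I)
S(I) = 235 - 17*I*sqrt(2)
-2606864 + S(1373) = -2606864 + (235 - 17*I*sqrt(2)) = -2606629 - 17*I*sqrt(2)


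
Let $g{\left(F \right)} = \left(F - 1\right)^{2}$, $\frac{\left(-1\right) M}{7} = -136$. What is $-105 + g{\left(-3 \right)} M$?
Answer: $15127$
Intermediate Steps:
$M = 952$ ($M = \left(-7\right) \left(-136\right) = 952$)
$g{\left(F \right)} = \left(-1 + F\right)^{2}$
$-105 + g{\left(-3 \right)} M = -105 + \left(-1 - 3\right)^{2} \cdot 952 = -105 + \left(-4\right)^{2} \cdot 952 = -105 + 16 \cdot 952 = -105 + 15232 = 15127$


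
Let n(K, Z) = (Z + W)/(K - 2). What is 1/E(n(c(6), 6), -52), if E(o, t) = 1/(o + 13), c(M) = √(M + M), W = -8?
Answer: 25/2 - √3/2 ≈ 11.634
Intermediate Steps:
c(M) = √2*√M (c(M) = √(2*M) = √2*√M)
n(K, Z) = (-8 + Z)/(-2 + K) (n(K, Z) = (Z - 8)/(K - 2) = (-8 + Z)/(-2 + K))
E(o, t) = 1/(13 + o)
1/E(n(c(6), 6), -52) = 1/(1/(13 + (-8 + 6)/(-2 + √2*√6))) = 1/(1/(13 - 2/(-2 + 2*√3))) = 13 - 2/(-2 + 2*√3)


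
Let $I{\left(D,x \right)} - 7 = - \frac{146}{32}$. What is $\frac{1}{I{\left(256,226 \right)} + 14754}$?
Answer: $\frac{16}{236103} \approx 6.7767 \cdot 10^{-5}$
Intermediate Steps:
$I{\left(D,x \right)} = \frac{39}{16}$ ($I{\left(D,x \right)} = 7 - \frac{146}{32} = 7 - \frac{73}{16} = \frac{39}{16}$)
$\frac{1}{I{\left(256,226 \right)} + 14754} = \frac{1}{\frac{39}{16} + 14754} = \frac{1}{\frac{236103}{16}} = \frac{16}{236103}$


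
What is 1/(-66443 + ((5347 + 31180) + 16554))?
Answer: -1/13362 ≈ -7.4839e-5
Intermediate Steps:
1/(-66443 + ((5347 + 31180) + 16554)) = 1/(-66443 + (36527 + 16554)) = 1/(-66443 + 53081) = 1/(-13362) = -1/13362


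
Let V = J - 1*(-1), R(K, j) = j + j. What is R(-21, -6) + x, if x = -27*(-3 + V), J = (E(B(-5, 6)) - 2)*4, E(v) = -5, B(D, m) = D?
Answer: 798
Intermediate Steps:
R(K, j) = 2*j
J = -28 (J = (-5 - 2)*4 = -7*4 = -28)
V = -27 (V = -28 - 1*(-1) = -28 + 1 = -27)
x = 810 (x = -27*(-3 - 27) = -27*(-30) = 810)
R(-21, -6) + x = 2*(-6) + 810 = -12 + 810 = 798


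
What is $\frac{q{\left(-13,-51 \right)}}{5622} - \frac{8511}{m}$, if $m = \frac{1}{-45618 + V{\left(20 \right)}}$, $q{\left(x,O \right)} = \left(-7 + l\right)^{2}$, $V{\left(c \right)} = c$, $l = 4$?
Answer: $\frac{727270499175}{1874} \approx 3.8808 \cdot 10^{8}$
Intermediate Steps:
$q{\left(x,O \right)} = 9$ ($q{\left(x,O \right)} = \left(-7 + 4\right)^{2} = \left(-3\right)^{2} = 9$)
$m = - \frac{1}{45598}$ ($m = \frac{1}{-45618 + 20} = \frac{1}{-45598} = - \frac{1}{45598} \approx -2.1931 \cdot 10^{-5}$)
$\frac{q{\left(-13,-51 \right)}}{5622} - \frac{8511}{m} = \frac{9}{5622} - \frac{8511}{- \frac{1}{45598}} = 9 \cdot \frac{1}{5622} - -388084578 = \frac{3}{1874} + 388084578 = \frac{727270499175}{1874}$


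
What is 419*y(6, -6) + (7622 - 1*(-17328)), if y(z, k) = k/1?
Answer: 22436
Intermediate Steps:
y(z, k) = k (y(z, k) = k*1 = k)
419*y(6, -6) + (7622 - 1*(-17328)) = 419*(-6) + (7622 - 1*(-17328)) = -2514 + (7622 + 17328) = -2514 + 24950 = 22436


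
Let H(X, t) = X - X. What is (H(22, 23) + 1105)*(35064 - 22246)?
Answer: 14163890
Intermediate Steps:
H(X, t) = 0
(H(22, 23) + 1105)*(35064 - 22246) = (0 + 1105)*(35064 - 22246) = 1105*12818 = 14163890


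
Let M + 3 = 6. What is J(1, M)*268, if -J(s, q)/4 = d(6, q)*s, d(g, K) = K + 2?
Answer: -5360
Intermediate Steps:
M = 3 (M = -3 + 6 = 3)
d(g, K) = 2 + K
J(s, q) = -4*s*(2 + q) (J(s, q) = -4*(2 + q)*s = -4*s*(2 + q))
J(1, M)*268 = -4*1*(2 + 3)*268 = -4*1*5*268 = -20*268 = -5360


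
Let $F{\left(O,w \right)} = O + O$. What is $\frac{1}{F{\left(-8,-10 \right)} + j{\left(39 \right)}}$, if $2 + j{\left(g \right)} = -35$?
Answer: $- \frac{1}{53} \approx -0.018868$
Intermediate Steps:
$j{\left(g \right)} = -37$ ($j{\left(g \right)} = -2 - 35 = -37$)
$F{\left(O,w \right)} = 2 O$
$\frac{1}{F{\left(-8,-10 \right)} + j{\left(39 \right)}} = \frac{1}{2 \left(-8\right) - 37} = \frac{1}{-16 - 37} = \frac{1}{-53} = - \frac{1}{53}$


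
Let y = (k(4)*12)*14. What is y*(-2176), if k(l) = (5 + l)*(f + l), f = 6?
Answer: -32901120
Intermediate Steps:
k(l) = (5 + l)*(6 + l)
y = 15120 (y = ((30 + 4² + 11*4)*12)*14 = ((30 + 16 + 44)*12)*14 = (90*12)*14 = 1080*14 = 15120)
y*(-2176) = 15120*(-2176) = -32901120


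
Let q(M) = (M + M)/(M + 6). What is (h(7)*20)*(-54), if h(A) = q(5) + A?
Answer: -93960/11 ≈ -8541.8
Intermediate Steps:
q(M) = 2*M/(6 + M) (q(M) = (2*M)/(6 + M) = 2*M/(6 + M))
h(A) = 10/11 + A (h(A) = 2*5/(6 + 5) + A = 2*5/11 + A = 2*5*(1/11) + A = 10/11 + A)
(h(7)*20)*(-54) = ((10/11 + 7)*20)*(-54) = ((87/11)*20)*(-54) = (1740/11)*(-54) = -93960/11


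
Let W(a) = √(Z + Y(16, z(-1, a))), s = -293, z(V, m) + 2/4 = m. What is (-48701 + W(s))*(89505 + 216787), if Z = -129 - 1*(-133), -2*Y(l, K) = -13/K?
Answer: -14916726692 + 306292*√1370645/587 ≈ -1.4916e+10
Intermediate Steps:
z(V, m) = -½ + m
Y(l, K) = 13/(2*K) (Y(l, K) = -(-13)/(2*K) = 13/(2*K))
Z = 4 (Z = -129 + 133 = 4)
W(a) = √(4 + 13/(2*(-½ + a)))
(-48701 + W(s))*(89505 + 216787) = (-48701 + √((9 + 8*(-293))/(-1 + 2*(-293))))*(89505 + 216787) = (-48701 + √((9 - 2344)/(-1 - 586)))*306292 = (-48701 + √(-2335/(-587)))*306292 = (-48701 + √(-1/587*(-2335)))*306292 = (-48701 + √(2335/587))*306292 = (-48701 + √1370645/587)*306292 = -14916726692 + 306292*√1370645/587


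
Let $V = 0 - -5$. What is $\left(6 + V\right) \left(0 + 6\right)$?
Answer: $66$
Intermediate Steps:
$V = 5$ ($V = 0 + 5 = 5$)
$\left(6 + V\right) \left(0 + 6\right) = \left(6 + 5\right) \left(0 + 6\right) = 11 \cdot 6 = 66$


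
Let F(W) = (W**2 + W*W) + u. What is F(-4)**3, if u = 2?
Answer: 39304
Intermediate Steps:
F(W) = 2 + 2*W**2 (F(W) = (W**2 + W*W) + 2 = (W**2 + W**2) + 2 = 2*W**2 + 2 = 2 + 2*W**2)
F(-4)**3 = (2 + 2*(-4)**2)**3 = (2 + 2*16)**3 = (2 + 32)**3 = 34**3 = 39304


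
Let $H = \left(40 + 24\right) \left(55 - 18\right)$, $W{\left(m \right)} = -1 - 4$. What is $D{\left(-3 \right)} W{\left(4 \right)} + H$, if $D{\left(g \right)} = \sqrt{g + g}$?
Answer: $2368 - 5 i \sqrt{6} \approx 2368.0 - 12.247 i$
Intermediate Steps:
$D{\left(g \right)} = \sqrt{2} \sqrt{g}$ ($D{\left(g \right)} = \sqrt{2 g} = \sqrt{2} \sqrt{g}$)
$W{\left(m \right)} = -5$ ($W{\left(m \right)} = -1 - 4 = -5$)
$H = 2368$ ($H = 64 \cdot 37 = 2368$)
$D{\left(-3 \right)} W{\left(4 \right)} + H = \sqrt{2} \sqrt{-3} \left(-5\right) + 2368 = \sqrt{2} i \sqrt{3} \left(-5\right) + 2368 = i \sqrt{6} \left(-5\right) + 2368 = - 5 i \sqrt{6} + 2368 = 2368 - 5 i \sqrt{6}$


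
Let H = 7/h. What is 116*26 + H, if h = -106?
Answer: 319689/106 ≈ 3015.9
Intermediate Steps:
H = -7/106 (H = 7/(-106) = 7*(-1/106) = -7/106 ≈ -0.066038)
116*26 + H = 116*26 - 7/106 = 3016 - 7/106 = 319689/106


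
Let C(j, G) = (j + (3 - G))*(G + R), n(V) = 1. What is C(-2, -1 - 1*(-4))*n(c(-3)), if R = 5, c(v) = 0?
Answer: -16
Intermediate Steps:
C(j, G) = (5 + G)*(3 + j - G) (C(j, G) = (j + (3 - G))*(G + 5) = (3 + j - G)*(5 + G) = (5 + G)*(3 + j - G))
C(-2, -1 - 1*(-4))*n(c(-3)) = (15 - (-1 - 1*(-4))² - 2*(-1 - 1*(-4)) + 5*(-2) + (-1 - 1*(-4))*(-2))*1 = (15 - (-1 + 4)² - 2*(-1 + 4) - 10 + (-1 + 4)*(-2))*1 = (15 - 1*3² - 2*3 - 10 + 3*(-2))*1 = (15 - 1*9 - 6 - 10 - 6)*1 = (15 - 9 - 6 - 10 - 6)*1 = -16*1 = -16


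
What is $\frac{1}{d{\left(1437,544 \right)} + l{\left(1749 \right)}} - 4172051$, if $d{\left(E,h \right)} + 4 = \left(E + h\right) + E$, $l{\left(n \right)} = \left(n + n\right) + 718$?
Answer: $- \frac{31832749129}{7630} \approx -4.1721 \cdot 10^{6}$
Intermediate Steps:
$l{\left(n \right)} = 718 + 2 n$ ($l{\left(n \right)} = 2 n + 718 = 718 + 2 n$)
$d{\left(E,h \right)} = -4 + h + 2 E$ ($d{\left(E,h \right)} = -4 + \left(\left(E + h\right) + E\right) = -4 + \left(h + 2 E\right) = -4 + h + 2 E$)
$\frac{1}{d{\left(1437,544 \right)} + l{\left(1749 \right)}} - 4172051 = \frac{1}{\left(-4 + 544 + 2 \cdot 1437\right) + \left(718 + 2 \cdot 1749\right)} - 4172051 = \frac{1}{\left(-4 + 544 + 2874\right) + \left(718 + 3498\right)} - 4172051 = \frac{1}{3414 + 4216} - 4172051 = \frac{1}{7630} - 4172051 = - \frac{31832749129}{7630}$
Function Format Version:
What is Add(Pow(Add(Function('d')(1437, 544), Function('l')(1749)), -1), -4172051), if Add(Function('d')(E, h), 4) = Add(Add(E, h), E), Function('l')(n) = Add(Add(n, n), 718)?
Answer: Rational(-31832749129, 7630) ≈ -4.1721e+6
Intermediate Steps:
Function('l')(n) = Add(718, Mul(2, n)) (Function('l')(n) = Add(Mul(2, n), 718) = Add(718, Mul(2, n)))
Function('d')(E, h) = Add(-4, h, Mul(2, E)) (Function('d')(E, h) = Add(-4, Add(Add(E, h), E)) = Add(-4, Add(h, Mul(2, E))) = Add(-4, h, Mul(2, E)))
Add(Pow(Add(Function('d')(1437, 544), Function('l')(1749)), -1), -4172051) = Add(Pow(Add(Add(-4, 544, Mul(2, 1437)), Add(718, Mul(2, 1749))), -1), -4172051) = Add(Pow(Add(Add(-4, 544, 2874), Add(718, 3498)), -1), -4172051) = Add(Pow(Add(3414, 4216), -1), -4172051) = Add(Pow(7630, -1), -4172051) = Add(Rational(1, 7630), -4172051) = Rational(-31832749129, 7630)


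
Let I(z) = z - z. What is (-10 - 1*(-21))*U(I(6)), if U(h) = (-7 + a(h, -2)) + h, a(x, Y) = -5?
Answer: -132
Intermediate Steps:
I(z) = 0
U(h) = -12 + h (U(h) = (-7 - 5) + h = -12 + h)
(-10 - 1*(-21))*U(I(6)) = (-10 - 1*(-21))*(-12 + 0) = (-10 + 21)*(-12) = 11*(-12) = -132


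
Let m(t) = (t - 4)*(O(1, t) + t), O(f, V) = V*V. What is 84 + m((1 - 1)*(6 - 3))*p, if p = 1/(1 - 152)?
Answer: 84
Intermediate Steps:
O(f, V) = V**2
m(t) = (-4 + t)*(t + t**2) (m(t) = (t - 4)*(t**2 + t) = (-4 + t)*(t + t**2))
p = -1/151 (p = 1/(-151) = -1/151 ≈ -0.0066225)
84 + m((1 - 1)*(6 - 3))*p = 84 + (((1 - 1)*(6 - 3))*(-4 + ((1 - 1)*(6 - 3))**2 - 3*(1 - 1)*(6 - 3)))*(-1/151) = 84 + ((0*3)*(-4 + (0*3)**2 - 0*3))*(-1/151) = 84 + (0*(-4 + 0**2 - 3*0))*(-1/151) = 84 + (0*(-4 + 0 + 0))*(-1/151) = 84 + (0*(-4))*(-1/151) = 84 + 0*(-1/151) = 84 + 0 = 84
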